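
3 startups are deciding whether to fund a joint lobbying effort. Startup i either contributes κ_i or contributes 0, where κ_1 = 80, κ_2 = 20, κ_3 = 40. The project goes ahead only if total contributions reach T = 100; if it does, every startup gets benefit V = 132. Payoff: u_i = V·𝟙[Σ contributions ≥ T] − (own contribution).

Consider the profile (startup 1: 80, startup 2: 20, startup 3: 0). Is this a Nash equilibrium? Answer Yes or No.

Total = 100 ≥ 100: provided.
Startup 1 (pledges 80, payoff 52): dropping to 0 → total 20, payoff 0. No gain.
Startup 2 (pledges 20, payoff 112): dropping to 0 → total 80, payoff 0. No gain.
Startup 3 (pledges 0, payoff 132): pledging 40 → total 140, payoff 92. No gain.

Yes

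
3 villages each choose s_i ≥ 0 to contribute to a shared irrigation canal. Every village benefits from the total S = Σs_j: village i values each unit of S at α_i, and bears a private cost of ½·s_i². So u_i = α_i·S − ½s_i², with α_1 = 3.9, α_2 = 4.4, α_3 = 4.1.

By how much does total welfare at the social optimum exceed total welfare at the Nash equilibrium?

102.57

Village i's FOC: ∂u_i/∂s_i = α_i − s_i = 0, so s_i* = α_i.
NE contributions = (3.9, 4.4, 4.1); S = 12.4.
W^NE = (Σα)·S − ½Σα_i² = 12.4² − ½·51.38 = 128.07.
Planner sets s_i = Σα_j = 12.4 for every i, so S^SO = 3·12.4 = 37.2.
W^SO = (Σα)·S^SO − ½·3·(Σα)² = (3/2)·12.4² = 230.64.
Deadweight loss = W^SO − W^NE = 102.57.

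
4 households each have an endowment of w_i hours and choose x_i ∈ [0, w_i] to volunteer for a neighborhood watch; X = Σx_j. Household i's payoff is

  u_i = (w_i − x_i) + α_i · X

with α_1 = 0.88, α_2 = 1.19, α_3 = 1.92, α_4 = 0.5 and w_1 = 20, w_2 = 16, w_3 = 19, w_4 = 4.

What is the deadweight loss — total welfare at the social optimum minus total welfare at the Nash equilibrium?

83.76

∂u_i/∂x_i = α_i − 1, so household i contributes w_i if α_i > 1, else 0.
α_i > 1 for i ∈ {2, 3}; NE contributions (0, 16, 19, 0), X = 35.
W^NE = Σw_i − X^NE + (Σα_i)·X^NE = 59 + 3.49·35 = 181.15.
Planner: ∂(Σu_j)/∂x_i = Σα_j − 1 = 3.49 > 0, so everyone contributes w_i; X^SO = 59, W^SO = 59 + 3.49·59 = 264.91.
Deadweight loss = 83.76.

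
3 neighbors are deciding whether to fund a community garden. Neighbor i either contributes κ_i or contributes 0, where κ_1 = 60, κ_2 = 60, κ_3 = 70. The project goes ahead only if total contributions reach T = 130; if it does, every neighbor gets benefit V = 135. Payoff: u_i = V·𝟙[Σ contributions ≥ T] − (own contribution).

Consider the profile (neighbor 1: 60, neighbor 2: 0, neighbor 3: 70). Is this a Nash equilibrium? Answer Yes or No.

Yes

Total = 130 ≥ 130: provided.
Neighbor 1 (pledges 60, payoff 75): dropping to 0 → total 70, payoff 0. No gain.
Neighbor 2 (pledges 0, payoff 135): pledging 60 → total 190, payoff 75. No gain.
Neighbor 3 (pledges 70, payoff 65): dropping to 0 → total 60, payoff 0. No gain.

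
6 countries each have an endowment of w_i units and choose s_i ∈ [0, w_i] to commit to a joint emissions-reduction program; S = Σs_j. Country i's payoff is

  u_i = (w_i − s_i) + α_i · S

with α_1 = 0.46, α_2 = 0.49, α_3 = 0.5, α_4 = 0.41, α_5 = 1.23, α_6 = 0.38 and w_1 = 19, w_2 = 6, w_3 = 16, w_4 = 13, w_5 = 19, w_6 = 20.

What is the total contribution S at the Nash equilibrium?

19

∂u_i/∂s_i = α_i − 1, so country i contributes w_i if α_i > 1, else 0.
α_i > 1 for i ∈ {5}; NE contributions (0, 0, 0, 0, 19, 0), S = 19.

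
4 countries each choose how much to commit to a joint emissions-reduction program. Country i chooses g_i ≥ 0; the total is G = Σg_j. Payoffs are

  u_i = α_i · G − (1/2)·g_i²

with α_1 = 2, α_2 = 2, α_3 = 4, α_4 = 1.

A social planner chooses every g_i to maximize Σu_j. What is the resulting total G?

Planner FOC: ∂(Σu_j)/∂g_i = (Σα_j) − g_i = 0, so g_i^SO = Σα_j = 9 for every i; G^SO = 36.

36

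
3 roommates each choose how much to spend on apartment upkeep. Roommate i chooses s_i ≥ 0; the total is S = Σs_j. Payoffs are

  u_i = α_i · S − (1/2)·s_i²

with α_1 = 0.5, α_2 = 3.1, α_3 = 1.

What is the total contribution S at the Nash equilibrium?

4.6

Roommate i's FOC: ∂u_i/∂s_i = α_i − s_i = 0, so s_i* = α_i.
NE contributions = (0.5, 3.1, 1); S = 4.6.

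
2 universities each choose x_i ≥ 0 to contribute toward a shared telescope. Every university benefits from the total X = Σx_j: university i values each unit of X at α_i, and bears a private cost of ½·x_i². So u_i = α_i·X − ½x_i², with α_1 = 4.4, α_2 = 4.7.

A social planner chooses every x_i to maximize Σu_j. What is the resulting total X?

18.2

Planner FOC: ∂(Σu_j)/∂x_i = (Σα_j) − x_i = 0, so x_i^SO = Σα_j = 9.1 for every i; X^SO = 18.2.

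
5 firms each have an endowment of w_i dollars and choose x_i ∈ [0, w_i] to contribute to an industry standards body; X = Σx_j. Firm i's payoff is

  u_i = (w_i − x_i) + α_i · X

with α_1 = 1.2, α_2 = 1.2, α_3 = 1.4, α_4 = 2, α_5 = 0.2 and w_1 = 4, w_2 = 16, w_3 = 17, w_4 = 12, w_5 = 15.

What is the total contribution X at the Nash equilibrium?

∂u_i/∂x_i = α_i − 1, so firm i contributes w_i if α_i > 1, else 0.
α_i > 1 for i ∈ {1, 2, 3, 4}; NE contributions (4, 16, 17, 12, 0), X = 49.

49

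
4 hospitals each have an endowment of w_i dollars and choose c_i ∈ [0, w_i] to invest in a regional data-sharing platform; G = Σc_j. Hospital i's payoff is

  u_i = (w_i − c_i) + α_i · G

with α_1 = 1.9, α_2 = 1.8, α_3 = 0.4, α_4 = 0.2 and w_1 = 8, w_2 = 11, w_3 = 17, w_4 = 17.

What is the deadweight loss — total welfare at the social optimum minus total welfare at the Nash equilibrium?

∂u_i/∂c_i = α_i − 1, so hospital i contributes w_i if α_i > 1, else 0.
α_i > 1 for i ∈ {1, 2}; NE contributions (8, 11, 0, 0), G = 19.
W^NE = Σw_i − G^NE + (Σα_i)·G^NE = 53 + 3.3·19 = 115.7.
Planner: ∂(Σu_j)/∂c_i = Σα_j − 1 = 3.3 > 0, so everyone contributes w_i; G^SO = 53, W^SO = 53 + 3.3·53 = 227.9.
Deadweight loss = 112.2.

112.2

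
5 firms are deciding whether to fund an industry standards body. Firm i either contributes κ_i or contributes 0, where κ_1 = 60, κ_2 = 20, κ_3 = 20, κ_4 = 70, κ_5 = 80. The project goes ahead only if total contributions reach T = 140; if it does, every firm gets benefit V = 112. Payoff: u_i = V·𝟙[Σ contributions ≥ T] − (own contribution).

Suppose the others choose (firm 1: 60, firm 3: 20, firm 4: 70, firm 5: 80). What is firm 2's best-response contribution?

0

Others' total = 230 ≥ 140; contributing adds cost 20 for no extra benefit.
Best response: 0.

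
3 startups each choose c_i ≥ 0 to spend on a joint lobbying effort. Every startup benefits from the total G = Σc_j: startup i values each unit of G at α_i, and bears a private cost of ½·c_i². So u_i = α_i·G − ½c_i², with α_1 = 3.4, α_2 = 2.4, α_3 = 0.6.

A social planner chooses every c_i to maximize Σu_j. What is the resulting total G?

Planner FOC: ∂(Σu_j)/∂c_i = (Σα_j) − c_i = 0, so c_i^SO = Σα_j = 6.4 for every i; G^SO = 19.2.

19.2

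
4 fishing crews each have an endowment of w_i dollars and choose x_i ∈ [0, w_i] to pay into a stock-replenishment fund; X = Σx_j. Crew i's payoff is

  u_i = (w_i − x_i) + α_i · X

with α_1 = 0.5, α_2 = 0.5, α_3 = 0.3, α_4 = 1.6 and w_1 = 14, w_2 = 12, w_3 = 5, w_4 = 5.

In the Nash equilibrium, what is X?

5

∂u_i/∂x_i = α_i − 1, so crew i contributes w_i if α_i > 1, else 0.
α_i > 1 for i ∈ {4}; NE contributions (0, 0, 0, 5), X = 5.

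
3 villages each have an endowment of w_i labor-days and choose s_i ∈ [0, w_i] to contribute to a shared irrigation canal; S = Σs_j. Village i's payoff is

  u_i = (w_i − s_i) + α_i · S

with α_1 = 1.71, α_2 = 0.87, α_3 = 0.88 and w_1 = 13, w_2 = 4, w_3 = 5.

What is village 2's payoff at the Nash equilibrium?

15.31

∂u_i/∂s_i = α_i − 1, so village i contributes w_i if α_i > 1, else 0.
α_i > 1 for i ∈ {1}; NE contributions (13, 0, 0), S = 13.
u_2 = (4 − 0) + 0.87·13 = 15.31.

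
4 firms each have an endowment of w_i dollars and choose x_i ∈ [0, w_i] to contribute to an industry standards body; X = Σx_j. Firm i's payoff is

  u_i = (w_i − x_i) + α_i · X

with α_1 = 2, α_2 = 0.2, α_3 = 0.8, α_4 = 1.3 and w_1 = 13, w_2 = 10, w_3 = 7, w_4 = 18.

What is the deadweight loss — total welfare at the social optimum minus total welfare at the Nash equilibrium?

∂u_i/∂x_i = α_i − 1, so firm i contributes w_i if α_i > 1, else 0.
α_i > 1 for i ∈ {1, 4}; NE contributions (13, 0, 0, 18), X = 31.
W^NE = Σw_i − X^NE + (Σα_i)·X^NE = 48 + 3.3·31 = 150.3.
Planner: ∂(Σu_j)/∂x_i = Σα_j − 1 = 3.3 > 0, so everyone contributes w_i; X^SO = 48, W^SO = 48 + 3.3·48 = 206.4.
Deadweight loss = 56.1.

56.1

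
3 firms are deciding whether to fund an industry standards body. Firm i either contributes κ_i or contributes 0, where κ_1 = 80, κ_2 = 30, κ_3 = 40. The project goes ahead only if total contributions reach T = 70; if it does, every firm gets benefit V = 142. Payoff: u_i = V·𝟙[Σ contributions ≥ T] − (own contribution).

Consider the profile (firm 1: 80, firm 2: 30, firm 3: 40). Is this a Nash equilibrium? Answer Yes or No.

No

Total = 150 ≥ 70: provided.
Firm 1 (pledges 80, payoff 62): dropping to 0 → total 70, payoff 142. Profitable deviation.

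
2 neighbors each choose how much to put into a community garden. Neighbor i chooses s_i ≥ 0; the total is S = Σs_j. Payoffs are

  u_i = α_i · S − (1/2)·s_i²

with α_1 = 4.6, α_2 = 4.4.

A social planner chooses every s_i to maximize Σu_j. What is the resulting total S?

Planner FOC: ∂(Σu_j)/∂s_i = (Σα_j) − s_i = 0, so s_i^SO = Σα_j = 9 for every i; S^SO = 18.

18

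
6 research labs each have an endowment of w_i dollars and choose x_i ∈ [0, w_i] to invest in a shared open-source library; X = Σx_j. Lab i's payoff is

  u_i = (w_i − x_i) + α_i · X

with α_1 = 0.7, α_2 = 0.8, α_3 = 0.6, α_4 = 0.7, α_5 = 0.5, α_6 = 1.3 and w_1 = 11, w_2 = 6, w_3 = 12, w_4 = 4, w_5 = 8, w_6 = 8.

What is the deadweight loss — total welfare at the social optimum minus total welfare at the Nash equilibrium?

147.6

∂u_i/∂x_i = α_i − 1, so lab i contributes w_i if α_i > 1, else 0.
α_i > 1 for i ∈ {6}; NE contributions (0, 0, 0, 0, 0, 8), X = 8.
W^NE = Σw_i − X^NE + (Σα_i)·X^NE = 49 + 3.6·8 = 77.8.
Planner: ∂(Σu_j)/∂x_i = Σα_j − 1 = 3.6 > 0, so everyone contributes w_i; X^SO = 49, W^SO = 49 + 3.6·49 = 225.4.
Deadweight loss = 147.6.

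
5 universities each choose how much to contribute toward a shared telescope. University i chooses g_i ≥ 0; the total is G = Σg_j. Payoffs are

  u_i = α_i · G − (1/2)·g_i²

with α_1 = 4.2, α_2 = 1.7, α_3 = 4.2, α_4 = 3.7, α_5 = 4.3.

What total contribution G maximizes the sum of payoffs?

Planner FOC: ∂(Σu_j)/∂g_i = (Σα_j) − g_i = 0, so g_i^SO = Σα_j = 18.1 for every i; G^SO = 90.5.

90.5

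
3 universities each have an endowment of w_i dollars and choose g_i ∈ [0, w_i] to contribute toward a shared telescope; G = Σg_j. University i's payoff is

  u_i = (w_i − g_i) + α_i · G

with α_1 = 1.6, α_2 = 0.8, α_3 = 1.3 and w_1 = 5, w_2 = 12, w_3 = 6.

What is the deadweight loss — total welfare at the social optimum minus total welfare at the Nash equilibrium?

∂u_i/∂g_i = α_i − 1, so university i contributes w_i if α_i > 1, else 0.
α_i > 1 for i ∈ {1, 3}; NE contributions (5, 0, 6), G = 11.
W^NE = Σw_i − G^NE + (Σα_i)·G^NE = 23 + 2.7·11 = 52.7.
Planner: ∂(Σu_j)/∂g_i = Σα_j − 1 = 2.7 > 0, so everyone contributes w_i; G^SO = 23, W^SO = 23 + 2.7·23 = 85.1.
Deadweight loss = 32.4.

32.4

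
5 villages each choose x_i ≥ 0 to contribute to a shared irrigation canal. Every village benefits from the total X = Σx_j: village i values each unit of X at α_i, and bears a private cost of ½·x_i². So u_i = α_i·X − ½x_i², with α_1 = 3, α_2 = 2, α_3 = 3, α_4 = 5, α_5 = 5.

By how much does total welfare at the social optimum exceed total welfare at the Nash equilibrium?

Village i's FOC: ∂u_i/∂x_i = α_i − x_i = 0, so x_i* = α_i.
NE contributions = (3, 2, 3, 5, 5); X = 18.
W^NE = (Σα)·X − ½Σα_i² = 18² − ½·72 = 288.
Planner sets x_i = Σα_j = 18 for every i, so X^SO = 5·18 = 90.
W^SO = (Σα)·X^SO − ½·5·(Σα)² = (5/2)·18² = 810.
Deadweight loss = W^SO − W^NE = 522.

522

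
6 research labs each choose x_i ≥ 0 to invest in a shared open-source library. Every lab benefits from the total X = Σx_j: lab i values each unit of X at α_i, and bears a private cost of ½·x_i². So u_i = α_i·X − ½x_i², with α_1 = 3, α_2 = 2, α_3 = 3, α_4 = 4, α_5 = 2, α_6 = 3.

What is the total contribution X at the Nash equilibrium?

Lab i's FOC: ∂u_i/∂x_i = α_i − x_i = 0, so x_i* = α_i.
NE contributions = (3, 2, 3, 4, 2, 3); X = 17.

17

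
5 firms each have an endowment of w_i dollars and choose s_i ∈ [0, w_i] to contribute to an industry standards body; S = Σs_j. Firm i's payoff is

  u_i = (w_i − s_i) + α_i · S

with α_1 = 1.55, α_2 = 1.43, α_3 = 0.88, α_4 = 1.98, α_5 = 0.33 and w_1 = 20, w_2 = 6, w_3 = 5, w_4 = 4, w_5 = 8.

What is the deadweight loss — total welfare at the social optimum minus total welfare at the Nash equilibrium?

∂u_i/∂s_i = α_i − 1, so firm i contributes w_i if α_i > 1, else 0.
α_i > 1 for i ∈ {1, 2, 4}; NE contributions (20, 6, 0, 4, 0), S = 30.
W^NE = Σw_i − S^NE + (Σα_i)·S^NE = 43 + 5.17·30 = 198.1.
Planner: ∂(Σu_j)/∂s_i = Σα_j − 1 = 5.17 > 0, so everyone contributes w_i; S^SO = 43, W^SO = 43 + 5.17·43 = 265.31.
Deadweight loss = 67.21.

67.21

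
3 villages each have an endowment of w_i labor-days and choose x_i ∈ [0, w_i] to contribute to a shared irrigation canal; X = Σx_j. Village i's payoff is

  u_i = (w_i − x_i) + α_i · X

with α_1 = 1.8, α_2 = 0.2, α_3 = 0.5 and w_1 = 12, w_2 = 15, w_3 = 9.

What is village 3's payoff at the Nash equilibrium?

15

∂u_i/∂x_i = α_i − 1, so village i contributes w_i if α_i > 1, else 0.
α_i > 1 for i ∈ {1}; NE contributions (12, 0, 0), X = 12.
u_3 = (9 − 0) + 0.5·12 = 15.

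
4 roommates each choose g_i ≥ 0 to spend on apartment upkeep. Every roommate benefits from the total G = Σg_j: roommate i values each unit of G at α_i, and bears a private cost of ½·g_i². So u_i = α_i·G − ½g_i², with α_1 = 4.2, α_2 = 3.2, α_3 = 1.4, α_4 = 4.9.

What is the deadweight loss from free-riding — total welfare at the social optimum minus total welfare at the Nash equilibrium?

214.615

Roommate i's FOC: ∂u_i/∂g_i = α_i − g_i = 0, so g_i* = α_i.
NE contributions = (4.2, 3.2, 1.4, 4.9); G = 13.7.
W^NE = (Σα)·G − ½Σα_i² = 13.7² − ½·53.85 = 160.765.
Planner sets g_i = Σα_j = 13.7 for every i, so G^SO = 4·13.7 = 54.8.
W^SO = (Σα)·G^SO − ½·4·(Σα)² = (4/2)·13.7² = 375.38.
Deadweight loss = W^SO − W^NE = 214.615.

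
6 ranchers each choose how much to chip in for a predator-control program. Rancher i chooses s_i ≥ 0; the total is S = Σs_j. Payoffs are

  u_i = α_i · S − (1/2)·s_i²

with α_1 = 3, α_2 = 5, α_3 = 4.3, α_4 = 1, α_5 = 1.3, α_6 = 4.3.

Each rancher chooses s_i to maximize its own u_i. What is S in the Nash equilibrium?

18.9

Rancher i's FOC: ∂u_i/∂s_i = α_i − s_i = 0, so s_i* = α_i.
NE contributions = (3, 5, 4.3, 1, 1.3, 4.3); S = 18.9.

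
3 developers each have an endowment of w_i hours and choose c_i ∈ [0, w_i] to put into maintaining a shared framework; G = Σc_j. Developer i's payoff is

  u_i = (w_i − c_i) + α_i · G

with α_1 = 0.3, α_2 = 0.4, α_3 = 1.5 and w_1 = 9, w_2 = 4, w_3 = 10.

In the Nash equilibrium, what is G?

10

∂u_i/∂c_i = α_i − 1, so developer i contributes w_i if α_i > 1, else 0.
α_i > 1 for i ∈ {3}; NE contributions (0, 0, 10), G = 10.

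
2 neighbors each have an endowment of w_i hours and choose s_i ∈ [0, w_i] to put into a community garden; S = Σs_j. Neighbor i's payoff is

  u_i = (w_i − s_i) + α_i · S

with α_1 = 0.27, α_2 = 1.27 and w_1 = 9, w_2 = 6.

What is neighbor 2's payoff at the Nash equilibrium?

7.62

∂u_i/∂s_i = α_i − 1, so neighbor i contributes w_i if α_i > 1, else 0.
α_i > 1 for i ∈ {2}; NE contributions (0, 6), S = 6.
u_2 = (6 − 6) + 1.27·6 = 7.62.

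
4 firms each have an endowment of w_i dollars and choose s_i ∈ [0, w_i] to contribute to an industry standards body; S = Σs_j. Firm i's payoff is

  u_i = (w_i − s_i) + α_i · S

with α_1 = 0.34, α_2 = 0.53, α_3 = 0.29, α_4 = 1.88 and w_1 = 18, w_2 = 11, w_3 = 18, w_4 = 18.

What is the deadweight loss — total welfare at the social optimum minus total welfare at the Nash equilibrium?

∂u_i/∂s_i = α_i − 1, so firm i contributes w_i if α_i > 1, else 0.
α_i > 1 for i ∈ {4}; NE contributions (0, 0, 0, 18), S = 18.
W^NE = Σw_i − S^NE + (Σα_i)·S^NE = 65 + 2.04·18 = 101.72.
Planner: ∂(Σu_j)/∂s_i = Σα_j − 1 = 2.04 > 0, so everyone contributes w_i; S^SO = 65, W^SO = 65 + 2.04·65 = 197.6.
Deadweight loss = 95.88.

95.88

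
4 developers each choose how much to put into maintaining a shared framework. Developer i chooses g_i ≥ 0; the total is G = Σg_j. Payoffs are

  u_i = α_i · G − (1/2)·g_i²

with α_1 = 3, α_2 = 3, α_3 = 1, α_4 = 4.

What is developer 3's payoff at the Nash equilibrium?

10.5

Developer i's FOC: ∂u_i/∂g_i = α_i − g_i = 0, so g_i* = α_i.
NE contributions = (3, 3, 1, 4); G = 11.
u_3 = α_3·G − ½·(g_3)² = 1·11 − ½·1² = 10.5.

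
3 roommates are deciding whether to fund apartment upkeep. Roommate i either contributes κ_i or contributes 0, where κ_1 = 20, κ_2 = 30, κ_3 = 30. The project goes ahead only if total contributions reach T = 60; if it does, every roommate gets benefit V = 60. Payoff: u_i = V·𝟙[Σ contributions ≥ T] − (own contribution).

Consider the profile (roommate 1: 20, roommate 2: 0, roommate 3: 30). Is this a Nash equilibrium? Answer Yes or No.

No

Total = 50 < 60: not provided.
Roommate 1 (pledges 20, payoff -20): dropping to 0 → total 30, payoff 0. Profitable deviation.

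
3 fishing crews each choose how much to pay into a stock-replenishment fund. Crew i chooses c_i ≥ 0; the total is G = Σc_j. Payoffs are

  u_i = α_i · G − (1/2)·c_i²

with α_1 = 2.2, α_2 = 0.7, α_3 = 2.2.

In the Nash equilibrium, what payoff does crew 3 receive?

Crew i's FOC: ∂u_i/∂c_i = α_i − c_i = 0, so c_i* = α_i.
NE contributions = (2.2, 0.7, 2.2); G = 5.1.
u_3 = α_3·G − ½·(c_3)² = 2.2·5.1 − ½·2.2² = 8.8.

8.8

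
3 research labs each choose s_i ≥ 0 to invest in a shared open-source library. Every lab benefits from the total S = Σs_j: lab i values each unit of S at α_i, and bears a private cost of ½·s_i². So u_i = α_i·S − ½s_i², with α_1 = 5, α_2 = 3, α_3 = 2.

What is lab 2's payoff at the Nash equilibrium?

25.5

Lab i's FOC: ∂u_i/∂s_i = α_i − s_i = 0, so s_i* = α_i.
NE contributions = (5, 3, 2); S = 10.
u_2 = α_2·S − ½·(s_2)² = 3·10 − ½·3² = 25.5.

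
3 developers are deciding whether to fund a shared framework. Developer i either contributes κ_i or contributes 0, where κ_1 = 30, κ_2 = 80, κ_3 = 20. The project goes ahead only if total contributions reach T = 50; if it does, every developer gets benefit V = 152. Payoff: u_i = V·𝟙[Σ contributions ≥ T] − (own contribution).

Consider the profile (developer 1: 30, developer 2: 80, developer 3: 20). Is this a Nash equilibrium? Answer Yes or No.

No

Total = 130 ≥ 50: provided.
Developer 1 (pledges 30, payoff 122): dropping to 0 → total 100, payoff 152. Profitable deviation.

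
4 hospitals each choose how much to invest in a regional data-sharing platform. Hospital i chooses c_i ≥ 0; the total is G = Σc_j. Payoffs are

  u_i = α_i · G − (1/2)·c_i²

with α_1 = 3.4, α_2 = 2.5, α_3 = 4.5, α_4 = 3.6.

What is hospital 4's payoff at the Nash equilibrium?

43.92

Hospital i's FOC: ∂u_i/∂c_i = α_i − c_i = 0, so c_i* = α_i.
NE contributions = (3.4, 2.5, 4.5, 3.6); G = 14.
u_4 = α_4·G − ½·(c_4)² = 3.6·14 − ½·3.6² = 43.92.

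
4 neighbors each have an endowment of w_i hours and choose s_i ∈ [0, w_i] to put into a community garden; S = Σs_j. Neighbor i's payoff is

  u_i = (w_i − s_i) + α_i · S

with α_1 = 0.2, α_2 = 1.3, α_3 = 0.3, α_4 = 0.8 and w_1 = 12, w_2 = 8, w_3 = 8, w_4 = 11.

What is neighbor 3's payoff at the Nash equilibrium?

∂u_i/∂s_i = α_i − 1, so neighbor i contributes w_i if α_i > 1, else 0.
α_i > 1 for i ∈ {2}; NE contributions (0, 8, 0, 0), S = 8.
u_3 = (8 − 0) + 0.3·8 = 10.4.

10.4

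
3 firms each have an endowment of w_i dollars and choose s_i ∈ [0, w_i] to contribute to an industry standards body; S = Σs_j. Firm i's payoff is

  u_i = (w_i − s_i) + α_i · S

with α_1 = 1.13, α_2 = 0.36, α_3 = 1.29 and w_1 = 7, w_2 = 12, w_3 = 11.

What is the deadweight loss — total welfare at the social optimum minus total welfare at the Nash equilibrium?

∂u_i/∂s_i = α_i − 1, so firm i contributes w_i if α_i > 1, else 0.
α_i > 1 for i ∈ {1, 3}; NE contributions (7, 0, 11), S = 18.
W^NE = Σw_i − S^NE + (Σα_i)·S^NE = 30 + 1.78·18 = 62.04.
Planner: ∂(Σu_j)/∂s_i = Σα_j − 1 = 1.78 > 0, so everyone contributes w_i; S^SO = 30, W^SO = 30 + 1.78·30 = 83.4.
Deadweight loss = 21.36.

21.36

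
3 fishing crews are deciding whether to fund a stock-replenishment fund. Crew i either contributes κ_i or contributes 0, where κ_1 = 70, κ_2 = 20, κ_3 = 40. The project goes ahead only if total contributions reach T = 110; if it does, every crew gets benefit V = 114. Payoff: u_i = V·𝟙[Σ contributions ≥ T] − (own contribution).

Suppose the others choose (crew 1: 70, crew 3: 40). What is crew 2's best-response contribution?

0

Others' total = 110 ≥ 110; contributing adds cost 20 for no extra benefit.
Best response: 0.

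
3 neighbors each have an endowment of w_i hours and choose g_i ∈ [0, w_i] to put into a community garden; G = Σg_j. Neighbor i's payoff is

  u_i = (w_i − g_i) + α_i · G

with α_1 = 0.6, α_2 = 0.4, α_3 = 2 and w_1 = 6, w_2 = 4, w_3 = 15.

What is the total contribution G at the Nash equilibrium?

∂u_i/∂g_i = α_i − 1, so neighbor i contributes w_i if α_i > 1, else 0.
α_i > 1 for i ∈ {3}; NE contributions (0, 0, 15), G = 15.

15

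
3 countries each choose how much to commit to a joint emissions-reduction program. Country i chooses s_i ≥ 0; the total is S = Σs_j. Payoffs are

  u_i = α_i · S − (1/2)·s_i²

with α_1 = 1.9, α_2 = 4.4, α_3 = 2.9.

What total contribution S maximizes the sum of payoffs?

27.6

Planner FOC: ∂(Σu_j)/∂s_i = (Σα_j) − s_i = 0, so s_i^SO = Σα_j = 9.2 for every i; S^SO = 27.6.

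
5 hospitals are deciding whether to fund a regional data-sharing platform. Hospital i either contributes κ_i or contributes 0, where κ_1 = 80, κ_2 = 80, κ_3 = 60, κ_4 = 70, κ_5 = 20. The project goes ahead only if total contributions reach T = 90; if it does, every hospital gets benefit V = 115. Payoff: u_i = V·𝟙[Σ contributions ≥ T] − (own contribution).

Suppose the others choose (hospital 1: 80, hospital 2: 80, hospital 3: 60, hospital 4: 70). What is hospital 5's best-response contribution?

Others' total = 290 ≥ 90; contributing adds cost 20 for no extra benefit.
Best response: 0.

0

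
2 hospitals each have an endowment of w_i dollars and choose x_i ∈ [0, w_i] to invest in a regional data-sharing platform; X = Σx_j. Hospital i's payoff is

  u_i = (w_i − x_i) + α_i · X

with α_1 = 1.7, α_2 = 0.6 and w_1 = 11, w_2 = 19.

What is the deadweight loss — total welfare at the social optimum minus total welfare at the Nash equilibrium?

∂u_i/∂x_i = α_i − 1, so hospital i contributes w_i if α_i > 1, else 0.
α_i > 1 for i ∈ {1}; NE contributions (11, 0), X = 11.
W^NE = Σw_i − X^NE + (Σα_i)·X^NE = 30 + 1.3·11 = 44.3.
Planner: ∂(Σu_j)/∂x_i = Σα_j − 1 = 1.3 > 0, so everyone contributes w_i; X^SO = 30, W^SO = 30 + 1.3·30 = 69.
Deadweight loss = 24.7.

24.7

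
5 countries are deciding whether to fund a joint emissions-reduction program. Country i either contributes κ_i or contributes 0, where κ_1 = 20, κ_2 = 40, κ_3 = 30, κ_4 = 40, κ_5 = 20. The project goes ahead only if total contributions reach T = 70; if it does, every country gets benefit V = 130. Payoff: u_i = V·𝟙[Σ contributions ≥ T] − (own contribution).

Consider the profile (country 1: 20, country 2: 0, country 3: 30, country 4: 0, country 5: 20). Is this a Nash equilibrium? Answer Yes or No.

Total = 70 ≥ 70: provided.
Country 1 (pledges 20, payoff 110): dropping to 0 → total 50, payoff 0. No gain.
Country 2 (pledges 0, payoff 130): pledging 40 → total 110, payoff 90. No gain.
Country 3 (pledges 30, payoff 100): dropping to 0 → total 40, payoff 0. No gain.
Country 4 (pledges 0, payoff 130): pledging 40 → total 110, payoff 90. No gain.
Country 5 (pledges 20, payoff 110): dropping to 0 → total 50, payoff 0. No gain.

Yes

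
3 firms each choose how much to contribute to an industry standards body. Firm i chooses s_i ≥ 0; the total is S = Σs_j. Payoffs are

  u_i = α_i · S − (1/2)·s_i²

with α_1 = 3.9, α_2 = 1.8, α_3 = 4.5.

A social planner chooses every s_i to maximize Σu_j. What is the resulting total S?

30.6

Planner FOC: ∂(Σu_j)/∂s_i = (Σα_j) − s_i = 0, so s_i^SO = Σα_j = 10.2 for every i; S^SO = 30.6.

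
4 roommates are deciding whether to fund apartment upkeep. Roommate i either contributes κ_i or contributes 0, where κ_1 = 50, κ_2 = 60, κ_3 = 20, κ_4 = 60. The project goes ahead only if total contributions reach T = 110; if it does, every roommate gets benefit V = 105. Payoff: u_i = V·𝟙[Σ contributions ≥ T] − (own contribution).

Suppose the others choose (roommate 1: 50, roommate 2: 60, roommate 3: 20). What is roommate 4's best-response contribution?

0

Others' total = 130 ≥ 110; contributing adds cost 60 for no extra benefit.
Best response: 0.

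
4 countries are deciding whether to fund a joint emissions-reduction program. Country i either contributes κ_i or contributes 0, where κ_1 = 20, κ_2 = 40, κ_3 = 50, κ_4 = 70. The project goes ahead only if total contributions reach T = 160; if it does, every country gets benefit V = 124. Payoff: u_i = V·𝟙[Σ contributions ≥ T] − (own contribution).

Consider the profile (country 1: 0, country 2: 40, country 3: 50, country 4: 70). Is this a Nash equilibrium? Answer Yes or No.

Yes

Total = 160 ≥ 160: provided.
Country 1 (pledges 0, payoff 124): pledging 20 → total 180, payoff 104. No gain.
Country 2 (pledges 40, payoff 84): dropping to 0 → total 120, payoff 0. No gain.
Country 3 (pledges 50, payoff 74): dropping to 0 → total 110, payoff 0. No gain.
Country 4 (pledges 70, payoff 54): dropping to 0 → total 90, payoff 0. No gain.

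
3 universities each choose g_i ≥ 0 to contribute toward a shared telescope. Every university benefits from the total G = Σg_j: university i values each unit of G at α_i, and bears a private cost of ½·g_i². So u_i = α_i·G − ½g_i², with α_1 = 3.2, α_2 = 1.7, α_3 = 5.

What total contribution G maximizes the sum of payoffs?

29.7

Planner FOC: ∂(Σu_j)/∂g_i = (Σα_j) − g_i = 0, so g_i^SO = Σα_j = 9.9 for every i; G^SO = 29.7.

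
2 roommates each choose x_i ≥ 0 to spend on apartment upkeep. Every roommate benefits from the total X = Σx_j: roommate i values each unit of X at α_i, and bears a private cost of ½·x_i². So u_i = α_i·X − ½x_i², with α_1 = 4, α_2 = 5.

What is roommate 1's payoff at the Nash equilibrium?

Roommate i's FOC: ∂u_i/∂x_i = α_i − x_i = 0, so x_i* = α_i.
NE contributions = (4, 5); X = 9.
u_1 = α_1·X − ½·(x_1)² = 4·9 − ½·4² = 28.

28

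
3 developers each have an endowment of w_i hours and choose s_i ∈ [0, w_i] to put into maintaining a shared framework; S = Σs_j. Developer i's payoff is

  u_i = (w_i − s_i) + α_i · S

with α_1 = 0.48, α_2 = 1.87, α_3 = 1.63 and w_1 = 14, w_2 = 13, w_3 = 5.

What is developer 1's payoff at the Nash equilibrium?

22.64

∂u_i/∂s_i = α_i − 1, so developer i contributes w_i if α_i > 1, else 0.
α_i > 1 for i ∈ {2, 3}; NE contributions (0, 13, 5), S = 18.
u_1 = (14 − 0) + 0.48·18 = 22.64.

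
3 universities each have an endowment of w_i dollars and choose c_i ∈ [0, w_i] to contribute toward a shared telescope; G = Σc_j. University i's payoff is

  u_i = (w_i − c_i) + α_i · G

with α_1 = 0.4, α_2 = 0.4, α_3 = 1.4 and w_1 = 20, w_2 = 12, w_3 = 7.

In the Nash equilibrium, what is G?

∂u_i/∂c_i = α_i − 1, so university i contributes w_i if α_i > 1, else 0.
α_i > 1 for i ∈ {3}; NE contributions (0, 0, 7), G = 7.

7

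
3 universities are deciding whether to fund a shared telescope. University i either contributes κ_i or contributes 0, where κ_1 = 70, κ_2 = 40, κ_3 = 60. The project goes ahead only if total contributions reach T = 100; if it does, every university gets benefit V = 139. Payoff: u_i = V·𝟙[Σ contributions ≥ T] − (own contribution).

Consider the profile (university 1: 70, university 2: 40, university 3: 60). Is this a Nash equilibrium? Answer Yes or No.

No

Total = 170 ≥ 100: provided.
University 1 (pledges 70, payoff 69): dropping to 0 → total 100, payoff 139. Profitable deviation.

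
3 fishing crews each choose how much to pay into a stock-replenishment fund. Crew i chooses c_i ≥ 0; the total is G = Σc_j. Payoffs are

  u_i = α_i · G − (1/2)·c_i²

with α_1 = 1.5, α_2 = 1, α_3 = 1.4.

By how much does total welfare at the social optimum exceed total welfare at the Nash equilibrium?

Crew i's FOC: ∂u_i/∂c_i = α_i − c_i = 0, so c_i* = α_i.
NE contributions = (1.5, 1, 1.4); G = 3.9.
W^NE = (Σα)·G − ½Σα_i² = 3.9² − ½·5.21 = 12.605.
Planner sets c_i = Σα_j = 3.9 for every i, so G^SO = 3·3.9 = 11.7.
W^SO = (Σα)·G^SO − ½·3·(Σα)² = (3/2)·3.9² = 22.815.
Deadweight loss = W^SO − W^NE = 10.21.

10.21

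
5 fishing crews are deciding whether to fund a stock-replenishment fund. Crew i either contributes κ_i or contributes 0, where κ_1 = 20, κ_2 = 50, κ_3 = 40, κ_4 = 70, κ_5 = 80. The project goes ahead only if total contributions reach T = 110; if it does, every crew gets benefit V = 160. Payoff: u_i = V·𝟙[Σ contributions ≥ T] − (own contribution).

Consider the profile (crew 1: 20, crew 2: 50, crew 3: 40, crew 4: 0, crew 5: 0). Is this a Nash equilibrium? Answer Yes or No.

Total = 110 ≥ 110: provided.
Crew 1 (pledges 20, payoff 140): dropping to 0 → total 90, payoff 0. No gain.
Crew 2 (pledges 50, payoff 110): dropping to 0 → total 60, payoff 0. No gain.
Crew 3 (pledges 40, payoff 120): dropping to 0 → total 70, payoff 0. No gain.
Crew 4 (pledges 0, payoff 160): pledging 70 → total 180, payoff 90. No gain.
Crew 5 (pledges 0, payoff 160): pledging 80 → total 190, payoff 80. No gain.

Yes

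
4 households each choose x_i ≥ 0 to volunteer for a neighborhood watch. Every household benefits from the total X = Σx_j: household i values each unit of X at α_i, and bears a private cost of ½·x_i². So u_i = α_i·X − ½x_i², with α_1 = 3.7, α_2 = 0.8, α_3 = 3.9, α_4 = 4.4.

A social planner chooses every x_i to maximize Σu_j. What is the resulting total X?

51.2

Planner FOC: ∂(Σu_j)/∂x_i = (Σα_j) − x_i = 0, so x_i^SO = Σα_j = 12.8 for every i; X^SO = 51.2.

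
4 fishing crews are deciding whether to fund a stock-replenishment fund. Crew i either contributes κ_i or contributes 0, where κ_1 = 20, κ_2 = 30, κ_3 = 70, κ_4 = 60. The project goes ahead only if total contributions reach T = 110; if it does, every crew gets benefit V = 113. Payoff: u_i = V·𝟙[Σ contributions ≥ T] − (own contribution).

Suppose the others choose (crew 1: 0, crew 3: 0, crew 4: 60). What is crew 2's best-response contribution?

Others' total = 60. Even contributing 30 gives 90 < 110: no benefit either way.
Best response: 0.

0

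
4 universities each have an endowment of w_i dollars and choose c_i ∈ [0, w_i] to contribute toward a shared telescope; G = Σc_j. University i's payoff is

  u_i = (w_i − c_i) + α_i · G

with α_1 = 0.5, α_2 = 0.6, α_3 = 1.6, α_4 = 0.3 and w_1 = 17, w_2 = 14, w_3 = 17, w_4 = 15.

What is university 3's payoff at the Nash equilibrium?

∂u_i/∂c_i = α_i − 1, so university i contributes w_i if α_i > 1, else 0.
α_i > 1 for i ∈ {3}; NE contributions (0, 0, 17, 0), G = 17.
u_3 = (17 − 17) + 1.6·17 = 27.2.

27.2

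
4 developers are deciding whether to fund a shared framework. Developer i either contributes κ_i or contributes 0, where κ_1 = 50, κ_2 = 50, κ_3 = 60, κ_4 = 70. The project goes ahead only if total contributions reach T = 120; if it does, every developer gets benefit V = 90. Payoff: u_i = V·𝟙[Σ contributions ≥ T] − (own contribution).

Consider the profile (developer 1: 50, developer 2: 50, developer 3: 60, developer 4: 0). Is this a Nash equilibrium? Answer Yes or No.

Yes

Total = 160 ≥ 120: provided.
Developer 1 (pledges 50, payoff 40): dropping to 0 → total 110, payoff 0. No gain.
Developer 2 (pledges 50, payoff 40): dropping to 0 → total 110, payoff 0. No gain.
Developer 3 (pledges 60, payoff 30): dropping to 0 → total 100, payoff 0. No gain.
Developer 4 (pledges 0, payoff 90): pledging 70 → total 230, payoff 20. No gain.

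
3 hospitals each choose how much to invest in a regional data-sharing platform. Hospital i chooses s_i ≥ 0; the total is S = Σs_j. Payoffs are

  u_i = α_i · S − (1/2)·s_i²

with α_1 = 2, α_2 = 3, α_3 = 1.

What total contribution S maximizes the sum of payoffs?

18

Planner FOC: ∂(Σu_j)/∂s_i = (Σα_j) − s_i = 0, so s_i^SO = Σα_j = 6 for every i; S^SO = 18.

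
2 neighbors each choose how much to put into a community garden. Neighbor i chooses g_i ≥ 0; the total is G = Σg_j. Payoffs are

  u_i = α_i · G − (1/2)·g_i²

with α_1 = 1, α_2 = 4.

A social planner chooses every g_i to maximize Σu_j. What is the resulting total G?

Planner FOC: ∂(Σu_j)/∂g_i = (Σα_j) − g_i = 0, so g_i^SO = Σα_j = 5 for every i; G^SO = 10.

10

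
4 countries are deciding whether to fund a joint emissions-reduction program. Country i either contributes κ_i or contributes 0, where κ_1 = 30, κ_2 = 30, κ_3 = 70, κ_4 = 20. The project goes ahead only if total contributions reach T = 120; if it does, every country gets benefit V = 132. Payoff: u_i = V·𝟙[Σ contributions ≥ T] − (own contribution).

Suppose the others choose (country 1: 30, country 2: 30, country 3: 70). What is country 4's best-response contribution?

Others' total = 130 ≥ 120; contributing adds cost 20 for no extra benefit.
Best response: 0.

0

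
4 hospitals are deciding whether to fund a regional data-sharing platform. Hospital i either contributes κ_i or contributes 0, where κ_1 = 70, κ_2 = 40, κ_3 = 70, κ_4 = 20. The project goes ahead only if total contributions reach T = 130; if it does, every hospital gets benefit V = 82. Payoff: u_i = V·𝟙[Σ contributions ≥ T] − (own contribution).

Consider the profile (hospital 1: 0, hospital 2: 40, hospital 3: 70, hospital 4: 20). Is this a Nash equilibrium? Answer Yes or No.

Total = 130 ≥ 130: provided.
Hospital 1 (pledges 0, payoff 82): pledging 70 → total 200, payoff 12. No gain.
Hospital 2 (pledges 40, payoff 42): dropping to 0 → total 90, payoff 0. No gain.
Hospital 3 (pledges 70, payoff 12): dropping to 0 → total 60, payoff 0. No gain.
Hospital 4 (pledges 20, payoff 62): dropping to 0 → total 110, payoff 0. No gain.

Yes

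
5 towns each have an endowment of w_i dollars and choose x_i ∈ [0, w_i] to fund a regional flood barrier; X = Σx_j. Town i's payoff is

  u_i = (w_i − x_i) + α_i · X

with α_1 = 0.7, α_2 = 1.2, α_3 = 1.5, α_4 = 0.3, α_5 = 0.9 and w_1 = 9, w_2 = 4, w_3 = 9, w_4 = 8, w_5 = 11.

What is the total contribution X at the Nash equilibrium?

13

∂u_i/∂x_i = α_i − 1, so town i contributes w_i if α_i > 1, else 0.
α_i > 1 for i ∈ {2, 3}; NE contributions (0, 4, 9, 0, 0), X = 13.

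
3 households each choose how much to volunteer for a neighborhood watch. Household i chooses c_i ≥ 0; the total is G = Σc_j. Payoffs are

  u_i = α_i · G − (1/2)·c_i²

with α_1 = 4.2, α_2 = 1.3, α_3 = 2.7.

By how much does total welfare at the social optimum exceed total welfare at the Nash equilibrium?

Household i's FOC: ∂u_i/∂c_i = α_i − c_i = 0, so c_i* = α_i.
NE contributions = (4.2, 1.3, 2.7); G = 8.2.
W^NE = (Σα)·G − ½Σα_i² = 8.2² − ½·26.62 = 53.93.
Planner sets c_i = Σα_j = 8.2 for every i, so G^SO = 3·8.2 = 24.6.
W^SO = (Σα)·G^SO − ½·3·(Σα)² = (3/2)·8.2² = 100.86.
Deadweight loss = W^SO − W^NE = 46.93.

46.93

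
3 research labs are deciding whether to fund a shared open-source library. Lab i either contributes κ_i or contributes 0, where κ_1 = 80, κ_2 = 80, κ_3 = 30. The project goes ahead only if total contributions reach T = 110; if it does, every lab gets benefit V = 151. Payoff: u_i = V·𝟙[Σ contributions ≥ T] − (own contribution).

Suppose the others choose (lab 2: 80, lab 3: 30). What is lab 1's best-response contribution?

Others' total = 110 ≥ 110; contributing adds cost 80 for no extra benefit.
Best response: 0.

0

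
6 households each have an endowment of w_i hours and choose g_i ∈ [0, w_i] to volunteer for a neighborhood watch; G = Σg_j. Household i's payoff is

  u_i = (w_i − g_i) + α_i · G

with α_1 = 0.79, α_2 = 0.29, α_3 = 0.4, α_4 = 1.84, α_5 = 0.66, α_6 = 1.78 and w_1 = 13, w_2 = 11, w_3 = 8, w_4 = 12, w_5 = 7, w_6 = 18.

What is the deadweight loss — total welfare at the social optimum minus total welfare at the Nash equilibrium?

185.64

∂u_i/∂g_i = α_i − 1, so household i contributes w_i if α_i > 1, else 0.
α_i > 1 for i ∈ {4, 6}; NE contributions (0, 0, 0, 12, 0, 18), G = 30.
W^NE = Σw_i − G^NE + (Σα_i)·G^NE = 69 + 4.76·30 = 211.8.
Planner: ∂(Σu_j)/∂g_i = Σα_j − 1 = 4.76 > 0, so everyone contributes w_i; G^SO = 69, W^SO = 69 + 4.76·69 = 397.44.
Deadweight loss = 185.64.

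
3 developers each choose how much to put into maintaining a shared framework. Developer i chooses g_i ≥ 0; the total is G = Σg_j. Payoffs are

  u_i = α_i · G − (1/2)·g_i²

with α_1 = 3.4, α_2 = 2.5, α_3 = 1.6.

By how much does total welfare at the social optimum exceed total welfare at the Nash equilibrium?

Developer i's FOC: ∂u_i/∂g_i = α_i − g_i = 0, so g_i* = α_i.
NE contributions = (3.4, 2.5, 1.6); G = 7.5.
W^NE = (Σα)·G − ½Σα_i² = 7.5² − ½·20.37 = 46.065.
Planner sets g_i = Σα_j = 7.5 for every i, so G^SO = 3·7.5 = 22.5.
W^SO = (Σα)·G^SO − ½·3·(Σα)² = (3/2)·7.5² = 84.375.
Deadweight loss = W^SO − W^NE = 38.31.

38.31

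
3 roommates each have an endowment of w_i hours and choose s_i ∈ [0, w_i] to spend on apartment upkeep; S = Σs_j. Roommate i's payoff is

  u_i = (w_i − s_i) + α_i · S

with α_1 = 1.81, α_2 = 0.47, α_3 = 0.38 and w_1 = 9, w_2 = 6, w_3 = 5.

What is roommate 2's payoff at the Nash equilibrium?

∂u_i/∂s_i = α_i − 1, so roommate i contributes w_i if α_i > 1, else 0.
α_i > 1 for i ∈ {1}; NE contributions (9, 0, 0), S = 9.
u_2 = (6 − 0) + 0.47·9 = 10.23.

10.23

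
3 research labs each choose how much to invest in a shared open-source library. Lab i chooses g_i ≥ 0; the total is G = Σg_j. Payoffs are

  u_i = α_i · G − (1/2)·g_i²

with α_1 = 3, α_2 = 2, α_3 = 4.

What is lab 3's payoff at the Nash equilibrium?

Lab i's FOC: ∂u_i/∂g_i = α_i − g_i = 0, so g_i* = α_i.
NE contributions = (3, 2, 4); G = 9.
u_3 = α_3·G − ½·(g_3)² = 4·9 − ½·4² = 28.

28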